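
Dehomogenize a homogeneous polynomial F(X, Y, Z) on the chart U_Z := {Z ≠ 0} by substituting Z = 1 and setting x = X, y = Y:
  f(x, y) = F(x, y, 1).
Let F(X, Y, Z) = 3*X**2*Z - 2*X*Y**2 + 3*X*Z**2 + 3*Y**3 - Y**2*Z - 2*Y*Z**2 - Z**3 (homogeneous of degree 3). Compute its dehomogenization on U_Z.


f(x, y) = 3*x**2 - 2*x*y**2 + 3*x + 3*y**3 - y**2 - 2*y - 1

On U_Z we set Z = 1. Each monomial c·X^i·Y^j·Z^k in F becomes c·x^i·y^j·1^k = c·x^i·y^j.
Substituting Z = 1: F(X, Y, 1) = 3*x**2 - 2*x*y**2 + 3*x + 3*y**3 - y**2 - 2*y - 1.
Note: deg(f) ≤ deg(F) = 3; strict inequality happens when F is divisible by Z (lost terms).


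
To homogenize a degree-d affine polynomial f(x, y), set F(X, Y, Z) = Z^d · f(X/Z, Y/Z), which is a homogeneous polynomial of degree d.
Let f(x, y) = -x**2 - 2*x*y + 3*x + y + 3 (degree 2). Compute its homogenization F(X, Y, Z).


F(X, Y, Z) = -X**2 - 2*X*Y + 3*X*Z + Y*Z + 3*Z**2

deg(f) = 2.
Substitute x = X/Z, y = Y/Z into f, then multiply by Z^2.
  monomial -1·x^2·y^0 ↦ -1·X^2·Y^0·Z^0.
  monomial -2·x^1·y^1 ↦ -2·X^1·Y^1·Z^0.
  monomial 3·x^1·y^0 ↦ 3·X^1·Y^0·Z^1.
  monomial 1·x^0·y^1 ↦ 1·X^0·Y^1·Z^1.
  monomial 3·x^0·y^0 ↦ 3·X^0·Y^0·Z^2.
Collecting: F(X, Y, Z) = -X**2 - 2*X*Y + 3*X*Z + Y*Z + 3*Z**2.


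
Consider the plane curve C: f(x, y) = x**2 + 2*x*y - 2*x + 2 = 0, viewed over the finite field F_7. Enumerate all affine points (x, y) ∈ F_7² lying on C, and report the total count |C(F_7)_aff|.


Affine F_7-points: {(1, 3), (2, 3), (3, 5), (4, 4), (5, 6), (6, 6)}; count = 6.

For each of the 49 pairs (x, y) ∈ F_7², evaluate f(x, y) mod 7. Record the zeros.
  x = 0: [0↦2, 1↦2, 2↦2, 3↦2, 4↦2, 5↦2, 6↦2]  zeros at y ∈ ∅
  x = 1: [0↦1, 1↦3, 2↦5, 3↦0, 4↦2, 5↦4, 6↦6]  zeros at y ∈ {3}
  x = 2: [0↦2, 1↦6, 2↦3, 3↦0, 4↦4, 5↦1, 6↦5]  zeros at y ∈ {3}
  x = 3: [0↦5, 1↦4, 2↦3, 3↦2, 4↦1, 5↦0, 6↦6]  zeros at y ∈ {5}
  x = 4: [0↦3, 1↦4, 2↦5, 3↦6, 4↦0, 5↦1, 6↦2]  zeros at y ∈ {4}
  x = 5: [0↦3, 1↦6, 2↦2, 3↦5, 4↦1, 5↦4, 6↦0]  zeros at y ∈ {6}
  x = 6: [0↦5, 1↦3, 2↦1, 3↦6, 4↦4, 5↦2, 6↦0]  zeros at y ∈ {6}
Collecting zeros: affine points = {(1, 3), (2, 3), (3, 5), (4, 4), (5, 6), (6, 6)}.
Total count |C(F_7)_aff| = 6.


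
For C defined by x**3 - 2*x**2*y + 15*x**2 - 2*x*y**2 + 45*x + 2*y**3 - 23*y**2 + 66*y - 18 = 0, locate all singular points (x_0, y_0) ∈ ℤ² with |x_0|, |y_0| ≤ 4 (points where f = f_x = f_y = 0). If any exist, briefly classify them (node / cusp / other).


Singular points: {(-3, 3)}; classification: cusp.

Compute partial derivatives:
  f_x = 3*x**2 - 4*x*y + 30*x - 2*y**2 + 45.
  f_y = -2*x**2 - 4*x*y + 6*y**2 - 46*y + 66.
Scan x_0 ∈ {−4, ..., 4}. For each x_0, f_y(x_0, y) is a polynomial in y; find its integer roots y ∈ {−4, ..., 4}, then test f_x and f at those candidates.
  x = -4: f_y(-4, y) = 6*y**2 - 30*y + 34; no integer root y with |y| ≤ 4.
  x = -3: f_y(-3, y) = 6*y**2 - 34*y + 48; vanishes at y ∈ {3}. (-3, 3): f_x = 0, f = 0 — SINGULAR.
  x = -2: f_y(-2, y) = 6*y**2 - 38*y + 58; no integer root y with |y| ≤ 4.
  x = -1: f_y(-1, y) = 6*y**2 - 42*y + 64; no integer root y with |y| ≤ 4.
  x = 0: f_y(0, y) = 6*y**2 - 46*y + 66; no integer root y with |y| ≤ 4.
  x = 1: f_y(1, y) = 6*y**2 - 50*y + 64; no integer root y with |y| ≤ 4.
  x = 2: f_y(2, y) = 6*y**2 - 54*y + 58; no integer root y with |y| ≤ 4.
  x = 3: f_y(3, y) = 6*y**2 - 58*y + 48; no integer root y with |y| ≤ 4.
  x = 4: f_y(4, y) = 6*y**2 - 62*y + 34; no integer root y with |y| ≤ 4.
Only singular point on the grid: (-3, 3).
Classify: substitute x = -3 + u, y = 3 + v and expand: f = u**3 - 2*u**2*v - 2*u*v**2 + 2*v**3 + v**2.
No constant or linear terms (consistent with a singular point). Quadratic part: v**2. Cubic part: u**3 - 2*u**2*v - 2*u*v**2 + 2*v**3.
The quadratic part v**2 is a perfect square, so there is a single (double) tangent line v = 0, i.e. y = 3. Restricting the cubic part to that line (v = 0) leaves u**3 ≠ 0, so f is not divisible by v and the branch is v² ≈ -u**3 to lowest order — this is a cusp.
Classification: cusp.


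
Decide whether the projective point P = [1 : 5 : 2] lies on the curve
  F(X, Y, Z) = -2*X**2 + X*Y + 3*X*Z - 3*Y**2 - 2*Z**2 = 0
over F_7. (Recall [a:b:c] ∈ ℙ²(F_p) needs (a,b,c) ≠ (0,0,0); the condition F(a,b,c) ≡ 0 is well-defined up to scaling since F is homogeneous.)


F(1,5,2) ≡ 3 (mod 7); P is NOT on the curve.

Evaluate F(1, 5, 2) term-by-term (mod 7).
  -2*X**2 ↦ -2·1·1·1 = -2
  X*Y ↦ 1·1·5·1 = 5
  3*X*Z ↦ 3·1·1·2 = 6
  -3*Y**2 ↦ -3·1·25·1 = -75
  -2*Z**2 ↦ -2·1·1·4 = -8
Sum: F(1, 5, 2) = (-2) + (5) + (6) + (-75) + (-8) = -74.
Reducing mod 7: -74 ≡ 3 (mod 7).
Since F(a, b, c) ≡ 3 ≠ 0 (mod 7), P does NOT lie on the curve.


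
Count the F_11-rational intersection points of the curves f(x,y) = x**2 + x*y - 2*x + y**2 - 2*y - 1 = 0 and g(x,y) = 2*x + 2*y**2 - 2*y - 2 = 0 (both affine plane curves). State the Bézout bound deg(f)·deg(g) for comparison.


Common zeros: {(4, 6), (6, 3), (10, 2)}; count = 3; Bézout bound = 4.

deg(f) = 2, deg(g) = 2, so Bézout bound = 4.
Scan x ∈ F_11. For each x, list the y ∈ F_11 with f(x, y) ≡ 0 and those with g(x, y) ≡ 0 (mod 11); the common zeros in that column are the intersection.
  x = 0: f ≡ 0 at y ∈ ∅; g ≡ 0 at y ∈ {4, 8}; common: ∅.
  x = 1: f ≡ 0 at y ∈ {2, 10}; g ≡ 0 at y ∈ {0, 1}; common: ∅.
  x = 2: f ≡ 0 at y ∈ {1, 10}; g ≡ 0 at y ∈ ∅; common: ∅.
  x = 3: f ≡ 0 at y ∈ {4, 6}; g ≡ 0 at y ∈ {5, 7}; common: ∅.
  x = 4: f ≡ 0 at y ∈ {3, 6}; g ≡ 0 at y ∈ {6}; common: {6}.
  x = 5: f ≡ 0 at y ∈ ∅; g ≡ 0 at y ∈ ∅; common: ∅.
  x = 6: f ≡ 0 at y ∈ {3, 4}; g ≡ 0 at y ∈ {3, 9}; common: {3}.
  x = 7: f ≡ 0 at y ∈ ∅; g ≡ 0 at y ∈ ∅; common: ∅.
  x = 8: f ≡ 0 at y ∈ ∅; g ≡ 0 at y ∈ ∅; common: ∅.
  x = 9: f ≡ 0 at y ∈ ∅; g ≡ 0 at y ∈ ∅; common: ∅.
  x = 10: f ≡ 0 at y ∈ {1, 2}; g ≡ 0 at y ∈ {2, 10}; common: {2}.
Collecting: common zeros = {(4, 6), (6, 3), (10, 2)}, so the count is 3.
Comparison with the Bézout bound: 3 ≤ 4 = deg(f)·deg(g), as expected for curves with no common component (the affine F_11-count falls short of the bound because intersections may lie at infinity, over extension fields, or carry multiplicity).


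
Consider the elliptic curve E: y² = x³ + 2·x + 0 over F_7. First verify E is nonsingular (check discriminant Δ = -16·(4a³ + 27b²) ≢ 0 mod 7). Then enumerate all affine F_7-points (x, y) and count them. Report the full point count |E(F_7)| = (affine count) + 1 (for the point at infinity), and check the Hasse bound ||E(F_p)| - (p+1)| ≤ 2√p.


Affine points = {(0, 0), (4, 3), (4, 4), (5, 3), (5, 4), (6, 2), (6, 5)}; affine count = 7; |E(F_7)| = 8.

Discriminant check: Δ ∝ 4a³ + 27b² = 4·2³ + 27·0² = 4·8 + 27·0 ≡ 4 (mod 7). Nonzero ⇒ E is nonsingular.
For each x ∈ F_7, compute rhs = x³ + 2·x + 0 mod 7, then count y ∈ F_7 with y² ≡ rhs.
  x = 0: rhs = 0, matching y values: 0 (1 points).
  x = 1: rhs = 3, matching y values: none (0 points).
  x = 2: rhs = 5, matching y values: none (0 points).
  x = 3: rhs = 5, matching y values: none (0 points).
  x = 4: rhs = 2, matching y values: 3, 4 (2 points).
  x = 5: rhs = 2, matching y values: 3, 4 (2 points).
  x = 6: rhs = 4, matching y values: 2, 5 (2 points).
Total affine count: 7.
Full point count |E(F_7)| = 7 + 1 = 8.
Hasse bound: |8 − (7+1)| = |0| = 0 ≤ 2√7 ≈ 5.2915 ✓.


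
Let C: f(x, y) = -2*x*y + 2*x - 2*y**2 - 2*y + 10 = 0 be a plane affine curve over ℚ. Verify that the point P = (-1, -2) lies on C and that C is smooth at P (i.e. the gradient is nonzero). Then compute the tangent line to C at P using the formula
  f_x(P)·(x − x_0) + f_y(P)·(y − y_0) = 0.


Tangent line at P: 6*x + 8*y + 22 = 0.

Step 1: f(-1, -2) = 0, so P lies on C.
Step 2: partial derivatives
  f_x(x, y) = 2 - 2*y, f_y(x, y) = -2*x - 4*y - 2.
  f_x(P) = 6, f_y(P) = 8 (gradient nonzero, so P is smooth).
Step 3: tangent line at P: 6·(x − -1) + 8·(y − -2) = 0.
Expanding: 6*x + 8*y + 22 = 0.


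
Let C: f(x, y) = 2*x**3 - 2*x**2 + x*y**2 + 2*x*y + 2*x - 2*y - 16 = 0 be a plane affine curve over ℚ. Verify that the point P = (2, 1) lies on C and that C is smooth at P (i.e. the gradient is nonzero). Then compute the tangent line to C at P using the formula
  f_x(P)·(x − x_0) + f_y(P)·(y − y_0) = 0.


Tangent line at P: 21*x + 6*y - 48 = 0.

Step 1: f(2, 1) = 0, so P lies on C.
Step 2: partial derivatives
  f_x(x, y) = 6*x**2 - 4*x + y**2 + 2*y + 2, f_y(x, y) = 2*x*y + 2*x - 2.
  f_x(P) = 21, f_y(P) = 6 (gradient nonzero, so P is smooth).
Step 3: tangent line at P: 21·(x − 2) + 6·(y − 1) = 0.
Expanding: 21*x + 6*y - 48 = 0.


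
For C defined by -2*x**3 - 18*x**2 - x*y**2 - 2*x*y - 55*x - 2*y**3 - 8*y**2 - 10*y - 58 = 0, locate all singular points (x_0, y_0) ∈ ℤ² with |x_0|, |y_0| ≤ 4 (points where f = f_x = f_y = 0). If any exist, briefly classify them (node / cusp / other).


Singular points: {(-3, -1)}; classification: cusp.

Compute partial derivatives:
  f_x = -6*x**2 - 36*x - y**2 - 2*y - 55.
  f_y = -2*x*y - 2*x - 6*y**2 - 16*y - 10.
Scan x_0 ∈ {−4, ..., 4}. For each x_0, f_y(x_0, y) is a polynomial in y; find its integer roots y ∈ {−4, ..., 4}, then test f_x and f at those candidates.
  x = -4: f_y(-4, y) = -6*y**2 - 8*y - 2; vanishes at y ∈ {-1}. (-4, -1): f_x = -6 ≠ 0.
  x = -3: f_y(-3, y) = -6*y**2 - 10*y - 4; vanishes at y ∈ {-1}. (-3, -1): f_x = 0, f = 0 — SINGULAR.
  x = -2: f_y(-2, y) = -6*y**2 - 12*y - 6; vanishes at y ∈ {-1}. (-2, -1): f_x = -6 ≠ 0.
  x = -1: f_y(-1, y) = -6*y**2 - 14*y - 8; vanishes at y ∈ {-1}. (-1, -1): f_x = -24 ≠ 0.
  x = 0: f_y(0, y) = -6*y**2 - 16*y - 10; vanishes at y ∈ {-1}. (0, -1): f_x = -54 ≠ 0.
  x = 1: f_y(1, y) = -6*y**2 - 18*y - 12; vanishes at y ∈ {-2, -1}. (1, -2): f_x = -97 ≠ 0; (1, -1): f_x = -96 ≠ 0.
  x = 2: f_y(2, y) = -6*y**2 - 20*y - 14; vanishes at y ∈ {-1}. (2, -1): f_x = -150 ≠ 0.
  x = 3: f_y(3, y) = -6*y**2 - 22*y - 16; vanishes at y ∈ {-1}. (3, -1): f_x = -216 ≠ 0.
  x = 4: f_y(4, y) = -6*y**2 - 24*y - 18; vanishes at y ∈ {-3, -1}. (4, -3): f_x = -298 ≠ 0; (4, -1): f_x = -294 ≠ 0.
Only singular point on the grid: (-3, -1).
Classify: substitute x = -3 + u, y = -1 + v and expand: f = -2*u**3 - u*v**2 - 2*v**3 + v**2.
No constant or linear terms (consistent with a singular point). Quadratic part: v**2. Cubic part: -2*u**3 - u*v**2 - 2*v**3.
The quadratic part v**2 is a perfect square, so there is a single (double) tangent line v = 0, i.e. y = -1. Restricting the cubic part to that line (v = 0) leaves -2*u**3 ≠ 0, so f is not divisible by v and the branch is v² ≈ 2*u**3 to lowest order — this is a cusp.
Classification: cusp.


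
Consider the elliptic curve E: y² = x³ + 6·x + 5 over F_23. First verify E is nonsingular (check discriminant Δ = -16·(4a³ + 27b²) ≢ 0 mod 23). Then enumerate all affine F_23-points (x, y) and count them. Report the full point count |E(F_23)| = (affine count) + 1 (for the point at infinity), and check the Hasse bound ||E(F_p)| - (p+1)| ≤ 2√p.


Affine points = {(1, 9), (1, 14), (2, 5), (2, 18), (3, 2), (3, 21), (4, 1), (4, 22), (6, 2), (6, 21), (8, 6), (8, 17), (9, 11), (9, 12), (13, 7), (13, 16), (14, 2), (14, 21), (17, 11), (17, 12), (19, 3), (19, 20), (20, 11), (20, 12), (21, 10), (21, 13)}; affine count = 26; |E(F_23)| = 27.

Discriminant check: Δ ∝ 4a³ + 27b² = 4·6³ + 27·5² = 4·216 + 27·25 ≡ 21 (mod 23). Nonzero ⇒ E is nonsingular.
For each x ∈ F_23, compute rhs = x³ + 6·x + 5 mod 23, then count y ∈ F_23 with y² ≡ rhs.
  x = 0: rhs = 5, matching y values: none (0 points).
  x = 1: rhs = 12, matching y values: 9, 14 (2 points).
  x = 2: rhs = 2, matching y values: 5, 18 (2 points).
  x = 3: rhs = 4, matching y values: 2, 21 (2 points).
  x = 4: rhs = 1, matching y values: 1, 22 (2 points).
  x = 5: rhs = 22, matching y values: none (0 points).
  x = 6: rhs = 4, matching y values: 2, 21 (2 points).
  x = 7: rhs = 22, matching y values: none (0 points).
  x = 8: rhs = 13, matching y values: 6, 17 (2 points).
  x = 9: rhs = 6, matching y values: 11, 12 (2 points).
  x = 10: rhs = 7, matching y values: none (0 points).
  x = 11: rhs = 22, matching y values: none (0 points).
  x = 12: rhs = 11, matching y values: none (0 points).
  x = 13: rhs = 3, matching y values: 7, 16 (2 points).
  x = 14: rhs = 4, matching y values: 2, 21 (2 points).
  x = 15: rhs = 20, matching y values: none (0 points).
  x = 16: rhs = 11, matching y values: none (0 points).
  x = 17: rhs = 6, matching y values: 11, 12 (2 points).
  x = 18: rhs = 11, matching y values: none (0 points).
  x = 19: rhs = 9, matching y values: 3, 20 (2 points).
  x = 20: rhs = 6, matching y values: 11, 12 (2 points).
  x = 21: rhs = 8, matching y values: 10, 13 (2 points).
  x = 22: rhs = 21, matching y values: none (0 points).
Total affine count: 26.
Full point count |E(F_23)| = 26 + 1 = 27.
Hasse bound: |27 − (23+1)| = |3| = 3 ≤ 2√23 ≈ 9.5917 ✓.


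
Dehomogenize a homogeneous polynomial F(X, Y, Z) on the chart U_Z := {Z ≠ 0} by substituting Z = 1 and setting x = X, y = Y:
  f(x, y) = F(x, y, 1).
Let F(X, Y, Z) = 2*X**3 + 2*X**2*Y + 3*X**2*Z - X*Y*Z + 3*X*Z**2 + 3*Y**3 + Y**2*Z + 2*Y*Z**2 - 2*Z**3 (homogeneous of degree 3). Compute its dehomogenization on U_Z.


f(x, y) = 2*x**3 + 2*x**2*y + 3*x**2 - x*y + 3*x + 3*y**3 + y**2 + 2*y - 2

On U_Z we set Z = 1. Each monomial c·X^i·Y^j·Z^k in F becomes c·x^i·y^j·1^k = c·x^i·y^j.
Substituting Z = 1: F(X, Y, 1) = 2*x**3 + 2*x**2*y + 3*x**2 - x*y + 3*x + 3*y**3 + y**2 + 2*y - 2.
Note: deg(f) ≤ deg(F) = 3; strict inequality happens when F is divisible by Z (lost terms).


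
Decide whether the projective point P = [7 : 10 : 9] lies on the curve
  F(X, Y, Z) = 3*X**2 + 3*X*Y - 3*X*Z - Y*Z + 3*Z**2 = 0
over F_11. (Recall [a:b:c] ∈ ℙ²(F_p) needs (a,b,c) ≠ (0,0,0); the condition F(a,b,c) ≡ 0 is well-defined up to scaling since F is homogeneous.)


F(7,10,9) ≡ 2 (mod 11); P is NOT on the curve.

Evaluate F(7, 10, 9) term-by-term (mod 11).
  3*X**2 ↦ 3·49·1·1 = 147
  3*X*Y ↦ 3·7·10·1 = 210
  -3*X*Z ↦ -3·7·1·9 = -189
  -Y*Z ↦ -1·1·10·9 = -90
  3*Z**2 ↦ 3·1·1·81 = 243
Sum: F(7, 10, 9) = (147) + (210) + (-189) + (-90) + (243) = 321.
Reducing mod 11: 321 ≡ 2 (mod 11).
Since F(a, b, c) ≡ 2 ≠ 0 (mod 11), P does NOT lie on the curve.


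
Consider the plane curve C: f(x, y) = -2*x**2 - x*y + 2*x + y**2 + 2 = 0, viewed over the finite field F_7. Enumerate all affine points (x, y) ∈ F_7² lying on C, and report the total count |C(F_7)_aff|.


Affine F_7-points: {(1, 4), (3, 5), (5, 1), (5, 4), (6, 1), (6, 5)}; count = 6.

For each of the 49 pairs (x, y) ∈ F_7², evaluate f(x, y) mod 7. Record the zeros.
  x = 0: [0↦2, 1↦3, 2↦6, 3↦4, 4↦4, 5↦6, 6↦3]  zeros at y ∈ ∅
  x = 1: [0↦2, 1↦2, 2↦4, 3↦1, 4↦0, 5↦1, 6↦4]  zeros at y ∈ {4}
  x = 2: [0↦5, 1↦4, 2↦5, 3↦1, 4↦6, 5↦6, 6↦1]  zeros at y ∈ ∅
  x = 3: [0↦4, 1↦2, 2↦2, 3↦4, 4↦1, 5↦0, 6↦1]  zeros at y ∈ {5}
  x = 4: [0↦6, 1↦3, 2↦2, 3↦3, 4↦6, 5↦4, 6↦4]  zeros at y ∈ ∅
  x = 5: [0↦4, 1↦0, 2↦5, 3↦5, 4↦0, 5↦4, 6↦3]  zeros at y ∈ {1, 4}
  x = 6: [0↦5, 1↦0, 2↦4, 3↦3, 4↦4, 5↦0, 6↦5]  zeros at y ∈ {1, 5}
Collecting zeros: affine points = {(1, 4), (3, 5), (5, 1), (5, 4), (6, 1), (6, 5)}.
Total count |C(F_7)_aff| = 6.


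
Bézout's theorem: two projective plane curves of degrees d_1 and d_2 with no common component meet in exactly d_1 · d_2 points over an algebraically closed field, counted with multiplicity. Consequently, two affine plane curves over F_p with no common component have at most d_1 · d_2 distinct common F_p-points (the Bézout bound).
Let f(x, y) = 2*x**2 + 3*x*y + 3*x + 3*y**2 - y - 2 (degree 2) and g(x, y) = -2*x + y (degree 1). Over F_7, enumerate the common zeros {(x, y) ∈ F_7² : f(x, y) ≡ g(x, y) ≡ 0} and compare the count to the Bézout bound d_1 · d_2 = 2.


Common zeros: {(4, 1)}; count = 1; Bézout bound = 2.

deg(f) = 2, deg(g) = 1, so Bézout bound = 2.
Scan x ∈ F_7. For each x, list the y ∈ F_7 with f(x, y) ≡ 0 and those with g(x, y) ≡ 0 (mod 7); the common zeros in that column are the intersection.
  x = 0: f ≡ 0 at y ∈ {1, 4}; g ≡ 0 at y ∈ {0}; common: ∅.
  x = 1: f ≡ 0 at y ∈ ∅; g ≡ 0 at y ∈ {2}; common: ∅.
  x = 2: f ≡ 0 at y ∈ {5}; g ≡ 0 at y ∈ {4}; common: ∅.
  x = 3: f ≡ 0 at y ∈ {4, 5}; g ≡ 0 at y ∈ {6}; common: ∅.
  x = 4: f ≡ 0 at y ∈ {0, 1}; g ≡ 0 at y ∈ {1}; common: {1}.
  x = 5: f ≡ 0 at y ∈ {0}; g ≡ 0 at y ∈ {3}; common: ∅.
  x = 6: f ≡ 0 at y ∈ ∅; g ≡ 0 at y ∈ {5}; common: ∅.
Collecting: common zeros = {(4, 1)}, so the count is 1.
Comparison with the Bézout bound: 1 ≤ 2 = deg(f)·deg(g), as expected for curves with no common component (the affine F_7-count falls short of the bound because intersections may lie at infinity, over extension fields, or carry multiplicity).


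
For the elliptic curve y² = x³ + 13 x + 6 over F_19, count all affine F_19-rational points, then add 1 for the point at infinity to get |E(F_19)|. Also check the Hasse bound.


Affine points = {(0, 5), (0, 14), (1, 1), (1, 18), (5, 5), (5, 14), (9, 4), (9, 15), (11, 6), (11, 13), (12, 3), (12, 16), (13, 4), (13, 15), (14, 5), (14, 14), (15, 2), (15, 17), (16, 4), (16, 15), (18, 7), (18, 12)}; affine count = 22; |E(F_19)| = 23.

Discriminant check: Δ ∝ 4a³ + 27b² = 4·13³ + 27·6² = 4·2197 + 27·36 ≡ 13 (mod 19). Nonzero ⇒ E is nonsingular.
For each x ∈ F_19, compute rhs = x³ + 13·x + 6 mod 19, then count y ∈ F_19 with y² ≡ rhs.
  x = 0: rhs = 6, matching y values: 5, 14 (2 points).
  x = 1: rhs = 1, matching y values: 1, 18 (2 points).
  x = 2: rhs = 2, matching y values: none (0 points).
  x = 3: rhs = 15, matching y values: none (0 points).
  x = 4: rhs = 8, matching y values: none (0 points).
  x = 5: rhs = 6, matching y values: 5, 14 (2 points).
  x = 6: rhs = 15, matching y values: none (0 points).
  x = 7: rhs = 3, matching y values: none (0 points).
  x = 8: rhs = 14, matching y values: none (0 points).
  x = 9: rhs = 16, matching y values: 4, 15 (2 points).
  x = 10: rhs = 15, matching y values: none (0 points).
  x = 11: rhs = 17, matching y values: 6, 13 (2 points).
  x = 12: rhs = 9, matching y values: 3, 16 (2 points).
  x = 13: rhs = 16, matching y values: 4, 15 (2 points).
  x = 14: rhs = 6, matching y values: 5, 14 (2 points).
  x = 15: rhs = 4, matching y values: 2, 17 (2 points).
  x = 16: rhs = 16, matching y values: 4, 15 (2 points).
  x = 17: rhs = 10, matching y values: none (0 points).
  x = 18: rhs = 11, matching y values: 7, 12 (2 points).
Total affine count: 22.
Full point count |E(F_19)| = 22 + 1 = 23.
Hasse bound: |23 − (19+1)| = |3| = 3 ≤ 2√19 ≈ 8.7178 ✓.


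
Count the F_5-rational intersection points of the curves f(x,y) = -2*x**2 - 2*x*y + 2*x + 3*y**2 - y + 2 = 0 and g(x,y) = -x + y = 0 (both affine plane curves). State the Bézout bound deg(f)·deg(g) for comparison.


Common zeros: {(2, 2), (4, 4)}; count = 2; Bézout bound = 2.

deg(f) = 2, deg(g) = 1, so Bézout bound = 2.
Scan x ∈ F_5. For each x, list the y ∈ F_5 with f(x, y) ≡ 0 and those with g(x, y) ≡ 0 (mod 5); the common zeros in that column are the intersection.
  x = 0: f ≡ 0 at y ∈ ∅; g ≡ 0 at y ∈ {0}; common: ∅.
  x = 1: f ≡ 0 at y ∈ {3}; g ≡ 0 at y ∈ {1}; common: ∅.
  x = 2: f ≡ 0 at y ∈ {2, 3}; g ≡ 0 at y ∈ {2}; common: {2}.
  x = 3: f ≡ 0 at y ∈ {0, 4}; g ≡ 0 at y ∈ {3}; common: ∅.
  x = 4: f ≡ 0 at y ∈ {4}; g ≡ 0 at y ∈ {4}; common: {4}.
Collecting: common zeros = {(2, 2), (4, 4)}, so the count is 2.
Comparison with the Bézout bound: 2 ≤ 2 = deg(f)·deg(g), as expected for curves with no common component (the bound is attained).


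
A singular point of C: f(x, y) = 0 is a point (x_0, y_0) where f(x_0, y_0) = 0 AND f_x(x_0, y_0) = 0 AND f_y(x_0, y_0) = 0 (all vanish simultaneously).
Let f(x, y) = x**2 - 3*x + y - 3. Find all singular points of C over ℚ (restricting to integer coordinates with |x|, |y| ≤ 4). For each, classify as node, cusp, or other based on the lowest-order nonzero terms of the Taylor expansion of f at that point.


No singular points in the scanned grid; C is smooth there.

Compute partial derivatives:
  f_x = 2*x - 3.
  f_y = 1.
f_y = 1 is a nonzero constant, so f_y never vanishes: no point (x, y) can satisfy f = f_x = f_y = 0. In particular no (x, y) ∈ {−4, ..., 4}² is singular; the curve is smooth.


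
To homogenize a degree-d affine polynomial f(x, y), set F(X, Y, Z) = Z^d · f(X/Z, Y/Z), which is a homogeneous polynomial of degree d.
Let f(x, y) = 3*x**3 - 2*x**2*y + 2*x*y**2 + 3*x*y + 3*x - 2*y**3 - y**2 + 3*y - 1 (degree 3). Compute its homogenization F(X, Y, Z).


F(X, Y, Z) = 3*X**3 - 2*X**2*Y + 2*X*Y**2 + 3*X*Y*Z + 3*X*Z**2 - 2*Y**3 - Y**2*Z + 3*Y*Z**2 - Z**3

deg(f) = 3.
Substitute x = X/Z, y = Y/Z into f, then multiply by Z^3.
  monomial 3·x^3·y^0 ↦ 3·X^3·Y^0·Z^0.
  monomial -2·x^2·y^1 ↦ -2·X^2·Y^1·Z^0.
  monomial 2·x^1·y^2 ↦ 2·X^1·Y^2·Z^0.
  monomial 3·x^1·y^1 ↦ 3·X^1·Y^1·Z^1.
  monomial 3·x^1·y^0 ↦ 3·X^1·Y^0·Z^2.
  monomial -2·x^0·y^3 ↦ -2·X^0·Y^3·Z^0.
  monomial -1·x^0·y^2 ↦ -1·X^0·Y^2·Z^1.
  monomial 3·x^0·y^1 ↦ 3·X^0·Y^1·Z^2.
  monomial -1·x^0·y^0 ↦ -1·X^0·Y^0·Z^3.
Collecting: F(X, Y, Z) = 3*X**3 - 2*X**2*Y + 2*X*Y**2 + 3*X*Y*Z + 3*X*Z**2 - 2*Y**3 - Y**2*Z + 3*Y*Z**2 - Z**3.


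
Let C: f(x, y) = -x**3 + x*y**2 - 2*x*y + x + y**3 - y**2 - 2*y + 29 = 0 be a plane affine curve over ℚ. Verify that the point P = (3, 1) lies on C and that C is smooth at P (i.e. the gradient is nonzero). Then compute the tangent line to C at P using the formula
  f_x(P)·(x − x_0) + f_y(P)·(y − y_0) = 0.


Tangent line at P: -27*x - y + 82 = 0.

Step 1: f(3, 1) = 0, so P lies on C.
Step 2: partial derivatives
  f_x(x, y) = -3*x**2 + y**2 - 2*y + 1, f_y(x, y) = 2*x*y - 2*x + 3*y**2 - 2*y - 2.
  f_x(P) = -27, f_y(P) = -1 (gradient nonzero, so P is smooth).
Step 3: tangent line at P: -27·(x − 3) + -1·(y − 1) = 0.
Expanding: -27*x - y + 82 = 0.


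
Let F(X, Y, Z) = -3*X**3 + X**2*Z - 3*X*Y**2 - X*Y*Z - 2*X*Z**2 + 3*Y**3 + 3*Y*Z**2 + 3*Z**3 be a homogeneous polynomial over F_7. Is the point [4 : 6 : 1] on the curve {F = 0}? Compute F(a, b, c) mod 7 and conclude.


F(4,6,1) ≡ 1 (mod 7); P is NOT on the curve.

Evaluate F(4, 6, 1) term-by-term (mod 7).
  -3*X**3 ↦ -3·64·1·1 = -192
  X**2*Z ↦ 1·16·1·1 = 16
  -3*X*Y**2 ↦ -3·4·36·1 = -432
  -X*Y*Z ↦ -1·4·6·1 = -24
  -2*X*Z**2 ↦ -2·4·1·1 = -8
  3*Y**3 ↦ 3·1·216·1 = 648
  3*Y*Z**2 ↦ 3·1·6·1 = 18
  3*Z**3 ↦ 3·1·1·1 = 3
Sum: F(4, 6, 1) = (-192) + (16) + (-432) + (-24) + (-8) + (648) + (18) + (3) = 29.
Reducing mod 7: 29 ≡ 1 (mod 7).
Since F(a, b, c) ≡ 1 ≠ 0 (mod 7), P does NOT lie on the curve.


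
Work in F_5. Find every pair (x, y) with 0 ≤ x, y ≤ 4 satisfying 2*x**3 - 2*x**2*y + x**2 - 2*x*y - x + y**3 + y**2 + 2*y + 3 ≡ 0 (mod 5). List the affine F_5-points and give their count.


Affine F_5-points: {(0, 3), (1, 0), (1, 1), (1, 3), (3, 4), (4, 3)}; count = 6.

For each of the 25 pairs (x, y) ∈ F_5², evaluate f(x, y) mod 5. Record the zeros.
  x = 0: [0↦3, 1↦2, 2↦4, 3↦0, 4↦1]  zeros at y ∈ {3}
  x = 1: [0↦0, 1↦0, 2↦3, 3↦0, 4↦2]  zeros at y ∈ {0, 1, 3}
  x = 2: [0↦1, 1↦3, 2↦3, 3↦2, 4↦1]  zeros at y ∈ ∅
  x = 3: [0↦3, 1↦3, 2↦1, 3↦3, 4↦0]  zeros at y ∈ {4}
  x = 4: [0↦3, 1↦2, 2↦4, 3↦0, 4↦1]  zeros at y ∈ {3}
Collecting zeros: affine points = {(0, 3), (1, 0), (1, 1), (1, 3), (3, 4), (4, 3)}.
Total count |C(F_5)_aff| = 6.


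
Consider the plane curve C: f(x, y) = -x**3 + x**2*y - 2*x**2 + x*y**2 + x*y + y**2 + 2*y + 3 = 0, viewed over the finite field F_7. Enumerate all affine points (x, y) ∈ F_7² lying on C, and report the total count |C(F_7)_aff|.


Affine F_7-points: {(1, 0), (1, 5), (3, 0), (5, 2), (6, 6)}; count = 5.

For each of the 49 pairs (x, y) ∈ F_7², evaluate f(x, y) mod 7. Record the zeros.
  x = 0: [0↦3, 1↦6, 2↦4, 3↦4, 4↦6, 5↦3, 6↦2]  zeros at y ∈ ∅
  x = 1: [0↦0, 1↦6, 2↦2, 3↦2, 4↦6, 5↦0, 6↦5]  zeros at y ∈ {0, 5}
  x = 2: [0↦1, 1↦5, 2↦1, 3↦3, 4↦4, 5↦4, 6↦3]  zeros at y ∈ ∅
  x = 3: [0↦0, 1↦4, 2↦2, 3↦1, 4↦1, 5↦2, 6↦4]  zeros at y ∈ {0}
  x = 4: [0↦5, 1↦4, 2↦6, 3↦4, 4↦5, 5↦2, 6↦2]  zeros at y ∈ ∅
  x = 5: [0↦3, 1↦6, 2↦0, 3↦6, 4↦3, 5↦5, 6↦5]  zeros at y ∈ {2}
  x = 6: [0↦2, 1↦4, 2↦6, 3↦1, 4↦3, 5↦5, 6↦0]  zeros at y ∈ {6}
Collecting zeros: affine points = {(1, 0), (1, 5), (3, 0), (5, 2), (6, 6)}.
Total count |C(F_7)_aff| = 5.


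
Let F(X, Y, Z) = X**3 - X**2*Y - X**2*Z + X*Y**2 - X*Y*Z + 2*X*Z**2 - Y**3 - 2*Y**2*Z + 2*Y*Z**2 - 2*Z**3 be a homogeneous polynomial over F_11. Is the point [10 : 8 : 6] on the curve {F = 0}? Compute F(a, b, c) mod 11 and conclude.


F(10,8,6) ≡ 4 (mod 11); P is NOT on the curve.

Evaluate F(10, 8, 6) term-by-term (mod 11).
  X**3 ↦ 1·1000·1·1 = 1000
  -X**2*Y ↦ -1·100·8·1 = -800
  -X**2*Z ↦ -1·100·1·6 = -600
  X*Y**2 ↦ 1·10·64·1 = 640
  -X*Y*Z ↦ -1·10·8·6 = -480
  2*X*Z**2 ↦ 2·10·1·36 = 720
  -Y**3 ↦ -1·1·512·1 = -512
  -2*Y**2*Z ↦ -2·1·64·6 = -768
  2*Y*Z**2 ↦ 2·1·8·36 = 576
  -2*Z**3 ↦ -2·1·1·216 = -432
Sum: F(10, 8, 6) = (1000) + (-800) + (-600) + (640) + (-480) + (720) + (-512) + (-768) + (576) + (-432) = -656.
Reducing mod 11: -656 ≡ 4 (mod 11).
Since F(a, b, c) ≡ 4 ≠ 0 (mod 11), P does NOT lie on the curve.


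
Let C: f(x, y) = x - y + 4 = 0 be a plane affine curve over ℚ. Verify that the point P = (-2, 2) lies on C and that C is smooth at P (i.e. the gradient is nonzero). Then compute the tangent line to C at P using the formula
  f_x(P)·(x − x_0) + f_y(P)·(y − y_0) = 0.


Tangent line at P: x - y + 4 = 0.

Step 1: f(-2, 2) = 0, so P lies on C.
Step 2: partial derivatives
  f_x(x, y) = 1, f_y(x, y) = -1.
  f_x(P) = 1, f_y(P) = -1 (gradient nonzero, so P is smooth).
Step 3: tangent line at P: 1·(x − -2) + -1·(y − 2) = 0.
Expanding: x - y + 4 = 0.


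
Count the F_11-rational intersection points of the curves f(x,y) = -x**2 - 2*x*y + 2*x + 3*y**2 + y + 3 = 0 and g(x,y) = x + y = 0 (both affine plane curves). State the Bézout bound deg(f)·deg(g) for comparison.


Common zeros: ∅; count = 0; Bézout bound = 2.

deg(f) = 2, deg(g) = 1, so Bézout bound = 2.
Scan x ∈ F_11. For each x, list the y ∈ F_11 with f(x, y) ≡ 0 and those with g(x, y) ≡ 0 (mod 11); the common zeros in that column are the intersection.
  x = 0: f ≡ 0 at y ∈ {3, 4}; g ≡ 0 at y ∈ {0}; common: ∅.
  x = 1: f ≡ 0 at y ∈ ∅; g ≡ 0 at y ∈ {10}; common: ∅.
  x = 2: f ≡ 0 at y ∈ ∅; g ≡ 0 at y ∈ {9}; common: ∅.
  x = 3: f ≡ 0 at y ∈ {0, 9}; g ≡ 0 at y ∈ {8}; common: ∅.
  x = 4: f ≡ 0 at y ∈ ∅; g ≡ 0 at y ∈ {7}; common: ∅.
  x = 5: f ≡ 0 at y ∈ {4, 10}; g ≡ 0 at y ∈ {6}; common: ∅.
  x = 6: f ≡ 0 at y ∈ ∅; g ≡ 0 at y ∈ {5}; common: ∅.
  x = 7: f ≡ 0 at y ∈ {3, 5}; g ≡ 0 at y ∈ {4}; common: ∅.
  x = 8: f ≡ 0 at y ∈ ∅; g ≡ 0 at y ∈ {3}; common: ∅.
  x = 9: f ≡ 0 at y ∈ ∅; g ≡ 0 at y ∈ {2}; common: ∅.
  x = 10: f ≡ 0 at y ∈ {0, 10}; g ≡ 0 at y ∈ {1}; common: ∅.
Collecting: common zeros = ∅, so the count is 0.
Comparison with the Bézout bound: 0 ≤ 2 = deg(f)·deg(g), as expected for curves with no common component (the affine F_11-count falls short of the bound because intersections may lie at infinity, over extension fields, or carry multiplicity).


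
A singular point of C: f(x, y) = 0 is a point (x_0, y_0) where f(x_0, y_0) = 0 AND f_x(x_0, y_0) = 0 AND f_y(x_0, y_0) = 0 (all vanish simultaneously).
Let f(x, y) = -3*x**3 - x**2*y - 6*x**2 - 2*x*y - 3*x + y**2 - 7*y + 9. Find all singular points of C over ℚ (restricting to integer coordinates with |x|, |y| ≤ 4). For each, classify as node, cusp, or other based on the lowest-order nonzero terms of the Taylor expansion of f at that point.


Singular points: {(-1, 3)}; classification: cusp.

Compute partial derivatives:
  f_x = -9*x**2 - 2*x*y - 12*x - 2*y - 3.
  f_y = -x**2 - 2*x + 2*y - 7.
Scan x_0 ∈ {−4, ..., 4}. For each x_0, f_y(x_0, y) is a polynomial in y; find its integer roots y ∈ {−4, ..., 4}, then test f_x and f at those candidates.
  x = -4: f_y(-4, y) = 2*y - 15; no integer root y with |y| ≤ 4.
  x = -3: f_y(-3, y) = 2*y - 10; no integer root y with |y| ≤ 4.
  x = -2: f_y(-2, y) = 2*y - 7; no integer root y with |y| ≤ 4.
  x = -1: f_y(-1, y) = 2*y - 6; vanishes at y ∈ {3}. (-1, 3): f_x = 0, f = 0 — SINGULAR.
  x = 0: f_y(0, y) = 2*y - 7; no integer root y with |y| ≤ 4.
  x = 1: f_y(1, y) = 2*y - 10; no integer root y with |y| ≤ 4.
  x = 2: f_y(2, y) = 2*y - 15; no integer root y with |y| ≤ 4.
  x = 3: f_y(3, y) = 2*y - 22; no integer root y with |y| ≤ 4.
  x = 4: f_y(4, y) = 2*y - 31; no integer root y with |y| ≤ 4.
Only singular point on the grid: (-1, 3).
Classify: substitute x = -1 + u, y = 3 + v and expand: f = -3*u**3 - u**2*v + v**2.
No constant or linear terms (consistent with a singular point). Quadratic part: v**2. Cubic part: -3*u**3 - u**2*v.
The quadratic part v**2 is a perfect square, so there is a single (double) tangent line v = 0, i.e. y = 3. Restricting the cubic part to that line (v = 0) leaves -3*u**3 ≠ 0, so f is not divisible by v and the branch is v² ≈ 3*u**3 to lowest order — this is a cusp.
Classification: cusp.


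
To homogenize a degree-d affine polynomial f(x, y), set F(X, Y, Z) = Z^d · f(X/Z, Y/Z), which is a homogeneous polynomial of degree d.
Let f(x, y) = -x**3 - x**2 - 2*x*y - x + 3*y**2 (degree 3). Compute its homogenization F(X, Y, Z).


F(X, Y, Z) = -X**3 - X**2*Z - 2*X*Y*Z - X*Z**2 + 3*Y**2*Z

deg(f) = 3.
Substitute x = X/Z, y = Y/Z into f, then multiply by Z^3.
  monomial -1·x^3·y^0 ↦ -1·X^3·Y^0·Z^0.
  monomial -1·x^2·y^0 ↦ -1·X^2·Y^0·Z^1.
  monomial -2·x^1·y^1 ↦ -2·X^1·Y^1·Z^1.
  monomial -1·x^1·y^0 ↦ -1·X^1·Y^0·Z^2.
  monomial 3·x^0·y^2 ↦ 3·X^0·Y^2·Z^1.
Collecting: F(X, Y, Z) = -X**3 - X**2*Z - 2*X*Y*Z - X*Z**2 + 3*Y**2*Z.


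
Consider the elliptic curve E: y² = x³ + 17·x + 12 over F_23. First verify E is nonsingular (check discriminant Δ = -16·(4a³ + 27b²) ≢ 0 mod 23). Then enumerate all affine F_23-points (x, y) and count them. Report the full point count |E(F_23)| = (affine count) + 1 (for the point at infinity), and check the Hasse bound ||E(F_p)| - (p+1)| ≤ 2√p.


Affine points = {(0, 9), (0, 14), (2, 10), (2, 13), (4, 11), (4, 12), (6, 10), (6, 13), (8, 4), (8, 19), (10, 3), (10, 20), (11, 9), (11, 14), (12, 9), (12, 14), (14, 2), (14, 21), (15, 10), (15, 13), (17, 4), (17, 19), (18, 3), (18, 20), (19, 8), (19, 15), (20, 7), (20, 16), (21, 4), (21, 19)}; affine count = 30; |E(F_23)| = 31.

Discriminant check: Δ ∝ 4a³ + 27b² = 4·17³ + 27·12² = 4·4913 + 27·144 ≡ 11 (mod 23). Nonzero ⇒ E is nonsingular.
For each x ∈ F_23, compute rhs = x³ + 17·x + 12 mod 23, then count y ∈ F_23 with y² ≡ rhs.
  x = 0: rhs = 12, matching y values: 9, 14 (2 points).
  x = 1: rhs = 7, matching y values: none (0 points).
  x = 2: rhs = 8, matching y values: 10, 13 (2 points).
  x = 3: rhs = 21, matching y values: none (0 points).
  x = 4: rhs = 6, matching y values: 11, 12 (2 points).
  x = 5: rhs = 15, matching y values: none (0 points).
  x = 6: rhs = 8, matching y values: 10, 13 (2 points).
  x = 7: rhs = 14, matching y values: none (0 points).
  x = 8: rhs = 16, matching y values: 4, 19 (2 points).
  x = 9: rhs = 20, matching y values: none (0 points).
  x = 10: rhs = 9, matching y values: 3, 20 (2 points).
  x = 11: rhs = 12, matching y values: 9, 14 (2 points).
  x = 12: rhs = 12, matching y values: 9, 14 (2 points).
  x = 13: rhs = 15, matching y values: none (0 points).
  x = 14: rhs = 4, matching y values: 2, 21 (2 points).
  x = 15: rhs = 8, matching y values: 10, 13 (2 points).
  x = 16: rhs = 10, matching y values: none (0 points).
  x = 17: rhs = 16, matching y values: 4, 19 (2 points).
  x = 18: rhs = 9, matching y values: 3, 20 (2 points).
  x = 19: rhs = 18, matching y values: 8, 15 (2 points).
  x = 20: rhs = 3, matching y values: 7, 16 (2 points).
  x = 21: rhs = 16, matching y values: 4, 19 (2 points).
  x = 22: rhs = 17, matching y values: none (0 points).
Total affine count: 30.
Full point count |E(F_23)| = 30 + 1 = 31.
Hasse bound: |31 − (23+1)| = |7| = 7 ≤ 2√23 ≈ 9.5917 ✓.


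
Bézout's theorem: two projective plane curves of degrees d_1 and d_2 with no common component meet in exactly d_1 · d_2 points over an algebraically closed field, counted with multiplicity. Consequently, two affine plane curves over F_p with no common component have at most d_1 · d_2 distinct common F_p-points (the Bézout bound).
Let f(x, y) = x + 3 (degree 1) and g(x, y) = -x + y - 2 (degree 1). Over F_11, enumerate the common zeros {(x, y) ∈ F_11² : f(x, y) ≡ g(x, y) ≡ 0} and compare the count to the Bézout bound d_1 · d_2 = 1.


Common zeros: {(8, 10)}; count = 1; Bézout bound = 1.

deg(f) = 1, deg(g) = 1, so Bézout bound = 1.
Scan x ∈ F_11. For each x, list the y ∈ F_11 with f(x, y) ≡ 0 and those with g(x, y) ≡ 0 (mod 11); the common zeros in that column are the intersection.
  x = 0: f ≡ 0 at y ∈ ∅; g ≡ 0 at y ∈ {2}; common: ∅.
  x = 1: f ≡ 0 at y ∈ ∅; g ≡ 0 at y ∈ {3}; common: ∅.
  x = 2: f ≡ 0 at y ∈ ∅; g ≡ 0 at y ∈ {4}; common: ∅.
  x = 3: f ≡ 0 at y ∈ ∅; g ≡ 0 at y ∈ {5}; common: ∅.
  x = 4: f ≡ 0 at y ∈ ∅; g ≡ 0 at y ∈ {6}; common: ∅.
  x = 5: f ≡ 0 at y ∈ ∅; g ≡ 0 at y ∈ {7}; common: ∅.
  x = 6: f ≡ 0 at y ∈ ∅; g ≡ 0 at y ∈ {8}; common: ∅.
  x = 7: f ≡ 0 at y ∈ ∅; g ≡ 0 at y ∈ {9}; common: ∅.
  x = 8: f ≡ 0 at y ∈ {0, 1, 2, 3, 4, 5, 6, 7, 8, 9, 10}; g ≡ 0 at y ∈ {10}; common: {10}.
  x = 9: f ≡ 0 at y ∈ ∅; g ≡ 0 at y ∈ {0}; common: ∅.
  x = 10: f ≡ 0 at y ∈ ∅; g ≡ 0 at y ∈ {1}; common: ∅.
Collecting: common zeros = {(8, 10)}, so the count is 1.
Comparison with the Bézout bound: 1 ≤ 1 = deg(f)·deg(g), as expected for curves with no common component (the bound is attained).


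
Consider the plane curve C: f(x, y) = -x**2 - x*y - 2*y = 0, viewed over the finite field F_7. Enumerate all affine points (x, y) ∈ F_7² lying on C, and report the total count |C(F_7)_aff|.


Affine F_7-points: {(0, 0), (1, 2), (2, 6), (3, 1), (4, 2), (6, 6)}; count = 6.

For each of the 49 pairs (x, y) ∈ F_7², evaluate f(x, y) mod 7. Record the zeros.
  x = 0: [0↦0, 1↦5, 2↦3, 3↦1, 4↦6, 5↦4, 6↦2]  zeros at y ∈ {0}
  x = 1: [0↦6, 1↦3, 2↦0, 3↦4, 4↦1, 5↦5, 6↦2]  zeros at y ∈ {2}
  x = 2: [0↦3, 1↦6, 2↦2, 3↦5, 4↦1, 5↦4, 6↦0]  zeros at y ∈ {6}
  x = 3: [0↦5, 1↦0, 2↦2, 3↦4, 4↦6, 5↦1, 6↦3]  zeros at y ∈ {1}
  x = 4: [0↦5, 1↦6, 2↦0, 3↦1, 4↦2, 5↦3, 6↦4]  zeros at y ∈ {2}
  x = 5: [0↦3, 1↦3, 2↦3, 3↦3, 4↦3, 5↦3, 6↦3]  zeros at y ∈ ∅
  x = 6: [0↦6, 1↦5, 2↦4, 3↦3, 4↦2, 5↦1, 6↦0]  zeros at y ∈ {6}
Collecting zeros: affine points = {(0, 0), (1, 2), (2, 6), (3, 1), (4, 2), (6, 6)}.
Total count |C(F_7)_aff| = 6.


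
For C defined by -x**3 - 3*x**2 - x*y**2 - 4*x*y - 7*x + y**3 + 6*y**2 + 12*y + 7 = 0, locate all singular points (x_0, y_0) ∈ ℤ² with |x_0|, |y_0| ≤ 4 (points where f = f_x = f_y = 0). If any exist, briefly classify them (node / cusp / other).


Singular points: {(-1, -2)}; classification: cusp.

Compute partial derivatives:
  f_x = -3*x**2 - 6*x - y**2 - 4*y - 7.
  f_y = -2*x*y - 4*x + 3*y**2 + 12*y + 12.
Scan x_0 ∈ {−4, ..., 4}. For each x_0, f_y(x_0, y) is a polynomial in y; find its integer roots y ∈ {−4, ..., 4}, then test f_x and f at those candidates.
  x = -4: f_y(-4, y) = 3*y**2 + 20*y + 28; vanishes at y ∈ {-2}. (-4, -2): f_x = -27 ≠ 0.
  x = -3: f_y(-3, y) = 3*y**2 + 18*y + 24; vanishes at y ∈ {-4, -2}. (-3, -4): f_x = -16 ≠ 0; (-3, -2): f_x = -12 ≠ 0.
  x = -2: f_y(-2, y) = 3*y**2 + 16*y + 20; vanishes at y ∈ {-2}. (-2, -2): f_x = -3 ≠ 0.
  x = -1: f_y(-1, y) = 3*y**2 + 14*y + 16; vanishes at y ∈ {-2}. (-1, -2): f_x = 0, f = 0 — SINGULAR.
  x = 0: f_y(0, y) = 3*y**2 + 12*y + 12; vanishes at y ∈ {-2}. (0, -2): f_x = -3 ≠ 0.
  x = 1: f_y(1, y) = 3*y**2 + 10*y + 8; vanishes at y ∈ {-2}. (1, -2): f_x = -12 ≠ 0.
  x = 2: f_y(2, y) = 3*y**2 + 8*y + 4; vanishes at y ∈ {-2}. (2, -2): f_x = -27 ≠ 0.
  x = 3: f_y(3, y) = 3*y**2 + 6*y; vanishes at y ∈ {-2, 0}. (3, -2): f_x = -48 ≠ 0; (3, 0): f_x = -52 ≠ 0.
  x = 4: f_y(4, y) = 3*y**2 + 4*y - 4; vanishes at y ∈ {-2}. (4, -2): f_x = -75 ≠ 0.
Only singular point on the grid: (-1, -2).
Classify: substitute x = -1 + u, y = -2 + v and expand: f = -u**3 - u*v**2 + v**3 + v**2.
No constant or linear terms (consistent with a singular point). Quadratic part: v**2. Cubic part: -u**3 - u*v**2 + v**3.
The quadratic part v**2 is a perfect square, so there is a single (double) tangent line v = 0, i.e. y = -2. Restricting the cubic part to that line (v = 0) leaves -u**3 ≠ 0, so f is not divisible by v and the branch is v² ≈ u**3 to lowest order — this is a cusp.
Classification: cusp.


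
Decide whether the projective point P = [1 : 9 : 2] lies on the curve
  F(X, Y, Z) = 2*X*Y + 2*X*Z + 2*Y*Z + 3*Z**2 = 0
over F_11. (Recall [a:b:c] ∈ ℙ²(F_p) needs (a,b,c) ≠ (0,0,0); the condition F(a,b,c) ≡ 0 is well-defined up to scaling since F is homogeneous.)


F(1,9,2) ≡ 4 (mod 11); P is NOT on the curve.

Evaluate F(1, 9, 2) term-by-term (mod 11).
  2*X*Y ↦ 2·1·9·1 = 18
  2*X*Z ↦ 2·1·1·2 = 4
  2*Y*Z ↦ 2·1·9·2 = 36
  3*Z**2 ↦ 3·1·1·4 = 12
Sum: F(1, 9, 2) = (18) + (4) + (36) + (12) = 70.
Reducing mod 11: 70 ≡ 4 (mod 11).
Since F(a, b, c) ≡ 4 ≠ 0 (mod 11), P does NOT lie on the curve.


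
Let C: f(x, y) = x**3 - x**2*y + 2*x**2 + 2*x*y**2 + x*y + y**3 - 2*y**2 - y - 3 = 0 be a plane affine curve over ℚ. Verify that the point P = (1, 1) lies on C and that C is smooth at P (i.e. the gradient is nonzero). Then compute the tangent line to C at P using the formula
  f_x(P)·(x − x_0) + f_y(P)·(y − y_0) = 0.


Tangent line at P: 8*x + 2*y - 10 = 0.

Step 1: f(1, 1) = 0, so P lies on C.
Step 2: partial derivatives
  f_x(x, y) = 3*x**2 - 2*x*y + 4*x + 2*y**2 + y, f_y(x, y) = -x**2 + 4*x*y + x + 3*y**2 - 4*y - 1.
  f_x(P) = 8, f_y(P) = 2 (gradient nonzero, so P is smooth).
Step 3: tangent line at P: 8·(x − 1) + 2·(y − 1) = 0.
Expanding: 8*x + 2*y - 10 = 0.


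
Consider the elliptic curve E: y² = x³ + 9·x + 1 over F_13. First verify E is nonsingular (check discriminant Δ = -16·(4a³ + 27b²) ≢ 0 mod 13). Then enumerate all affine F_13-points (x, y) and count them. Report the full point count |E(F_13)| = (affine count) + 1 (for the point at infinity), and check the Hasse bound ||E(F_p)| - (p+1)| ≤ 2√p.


Affine points = {(0, 1), (0, 12), (2, 1), (2, 12), (3, 4), (3, 9), (4, 6), (4, 7), (7, 2), (7, 11), (8, 0), (10, 5), (10, 8), (11, 1), (11, 12), (12, 2), (12, 11)}; affine count = 17; |E(F_13)| = 18.

Discriminant check: Δ ∝ 4a³ + 27b² = 4·9³ + 27·1² = 4·729 + 27·1 ≡ 5 (mod 13). Nonzero ⇒ E is nonsingular.
For each x ∈ F_13, compute rhs = x³ + 9·x + 1 mod 13, then count y ∈ F_13 with y² ≡ rhs.
  x = 0: rhs = 1, matching y values: 1, 12 (2 points).
  x = 1: rhs = 11, matching y values: none (0 points).
  x = 2: rhs = 1, matching y values: 1, 12 (2 points).
  x = 3: rhs = 3, matching y values: 4, 9 (2 points).
  x = 4: rhs = 10, matching y values: 6, 7 (2 points).
  x = 5: rhs = 2, matching y values: none (0 points).
  x = 6: rhs = 11, matching y values: none (0 points).
  x = 7: rhs = 4, matching y values: 2, 11 (2 points).
  x = 8: rhs = 0, matching y values: 0 (1 points).
  x = 9: rhs = 5, matching y values: none (0 points).
  x = 10: rhs = 12, matching y values: 5, 8 (2 points).
  x = 11: rhs = 1, matching y values: 1, 12 (2 points).
  x = 12: rhs = 4, matching y values: 2, 11 (2 points).
Total affine count: 17.
Full point count |E(F_13)| = 17 + 1 = 18.
Hasse bound: |18 − (13+1)| = |4| = 4 ≤ 2√13 ≈ 7.2111 ✓.
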